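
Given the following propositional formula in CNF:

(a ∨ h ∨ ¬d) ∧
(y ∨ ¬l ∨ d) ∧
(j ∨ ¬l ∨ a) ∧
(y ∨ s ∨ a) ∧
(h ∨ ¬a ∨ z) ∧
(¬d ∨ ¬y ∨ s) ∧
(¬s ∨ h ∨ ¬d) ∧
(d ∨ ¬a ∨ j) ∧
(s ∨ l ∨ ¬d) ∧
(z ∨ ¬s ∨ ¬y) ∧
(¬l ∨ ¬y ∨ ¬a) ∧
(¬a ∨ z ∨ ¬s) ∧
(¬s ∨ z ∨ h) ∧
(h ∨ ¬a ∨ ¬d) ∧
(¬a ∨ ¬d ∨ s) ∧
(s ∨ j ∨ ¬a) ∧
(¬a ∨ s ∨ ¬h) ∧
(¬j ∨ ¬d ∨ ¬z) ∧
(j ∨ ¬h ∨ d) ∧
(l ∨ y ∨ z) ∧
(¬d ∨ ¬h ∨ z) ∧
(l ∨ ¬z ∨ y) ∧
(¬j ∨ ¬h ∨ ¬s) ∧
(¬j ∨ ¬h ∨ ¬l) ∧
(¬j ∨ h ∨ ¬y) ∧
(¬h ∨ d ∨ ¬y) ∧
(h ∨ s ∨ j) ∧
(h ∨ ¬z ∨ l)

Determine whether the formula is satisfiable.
Yes

Yes, the formula is satisfiable.

One satisfying assignment is: h=True, l=False, s=True, z=True, y=True, a=True, j=False, d=True

Verification: With this assignment, all 28 clauses evaluate to true.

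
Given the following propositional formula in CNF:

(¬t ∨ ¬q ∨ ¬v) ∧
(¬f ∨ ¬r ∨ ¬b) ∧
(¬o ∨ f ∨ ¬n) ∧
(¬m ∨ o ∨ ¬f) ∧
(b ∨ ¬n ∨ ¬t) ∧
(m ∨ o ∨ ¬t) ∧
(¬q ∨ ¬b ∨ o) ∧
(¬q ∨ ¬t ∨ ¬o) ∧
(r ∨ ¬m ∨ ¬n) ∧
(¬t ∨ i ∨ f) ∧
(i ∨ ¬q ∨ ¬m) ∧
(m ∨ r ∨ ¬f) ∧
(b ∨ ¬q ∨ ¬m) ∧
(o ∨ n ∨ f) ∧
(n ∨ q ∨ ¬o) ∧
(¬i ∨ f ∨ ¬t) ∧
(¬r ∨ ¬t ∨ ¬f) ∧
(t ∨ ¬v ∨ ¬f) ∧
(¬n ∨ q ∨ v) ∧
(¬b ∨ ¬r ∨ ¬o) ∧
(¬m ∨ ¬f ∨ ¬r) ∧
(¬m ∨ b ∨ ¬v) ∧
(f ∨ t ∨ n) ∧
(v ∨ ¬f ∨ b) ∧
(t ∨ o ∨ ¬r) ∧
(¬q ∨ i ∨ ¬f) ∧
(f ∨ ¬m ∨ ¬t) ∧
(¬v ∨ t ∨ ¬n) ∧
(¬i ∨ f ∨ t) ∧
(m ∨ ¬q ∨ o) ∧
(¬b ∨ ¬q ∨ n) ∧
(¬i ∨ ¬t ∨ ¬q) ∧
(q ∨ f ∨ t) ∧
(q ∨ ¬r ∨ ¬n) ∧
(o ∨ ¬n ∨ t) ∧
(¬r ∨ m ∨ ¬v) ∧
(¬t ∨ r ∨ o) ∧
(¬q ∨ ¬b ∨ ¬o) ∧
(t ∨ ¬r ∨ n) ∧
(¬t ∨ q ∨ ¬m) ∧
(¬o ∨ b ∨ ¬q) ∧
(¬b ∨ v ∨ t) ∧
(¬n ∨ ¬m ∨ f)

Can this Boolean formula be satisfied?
No

No, the formula is not satisfiable.

No assignment of truth values to the variables can make all 43 clauses true simultaneously.

The formula is UNSAT (unsatisfiable).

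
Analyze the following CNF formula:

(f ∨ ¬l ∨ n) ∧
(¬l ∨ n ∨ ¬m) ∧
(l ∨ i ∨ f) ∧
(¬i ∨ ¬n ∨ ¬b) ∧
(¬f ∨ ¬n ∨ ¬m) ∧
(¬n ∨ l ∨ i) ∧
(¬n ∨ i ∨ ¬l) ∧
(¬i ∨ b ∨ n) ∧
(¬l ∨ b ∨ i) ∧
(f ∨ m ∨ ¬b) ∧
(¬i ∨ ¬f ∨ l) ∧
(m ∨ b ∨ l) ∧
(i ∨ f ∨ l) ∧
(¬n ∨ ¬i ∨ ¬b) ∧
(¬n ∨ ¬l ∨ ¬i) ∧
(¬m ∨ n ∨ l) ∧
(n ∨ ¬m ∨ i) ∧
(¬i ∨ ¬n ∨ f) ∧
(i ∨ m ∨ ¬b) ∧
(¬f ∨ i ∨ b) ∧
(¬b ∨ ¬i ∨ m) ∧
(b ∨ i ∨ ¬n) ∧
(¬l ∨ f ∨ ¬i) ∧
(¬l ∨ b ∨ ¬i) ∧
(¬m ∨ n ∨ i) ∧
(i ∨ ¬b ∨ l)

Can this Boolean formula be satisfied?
No

No, the formula is not satisfiable.

No assignment of truth values to the variables can make all 26 clauses true simultaneously.

The formula is UNSAT (unsatisfiable).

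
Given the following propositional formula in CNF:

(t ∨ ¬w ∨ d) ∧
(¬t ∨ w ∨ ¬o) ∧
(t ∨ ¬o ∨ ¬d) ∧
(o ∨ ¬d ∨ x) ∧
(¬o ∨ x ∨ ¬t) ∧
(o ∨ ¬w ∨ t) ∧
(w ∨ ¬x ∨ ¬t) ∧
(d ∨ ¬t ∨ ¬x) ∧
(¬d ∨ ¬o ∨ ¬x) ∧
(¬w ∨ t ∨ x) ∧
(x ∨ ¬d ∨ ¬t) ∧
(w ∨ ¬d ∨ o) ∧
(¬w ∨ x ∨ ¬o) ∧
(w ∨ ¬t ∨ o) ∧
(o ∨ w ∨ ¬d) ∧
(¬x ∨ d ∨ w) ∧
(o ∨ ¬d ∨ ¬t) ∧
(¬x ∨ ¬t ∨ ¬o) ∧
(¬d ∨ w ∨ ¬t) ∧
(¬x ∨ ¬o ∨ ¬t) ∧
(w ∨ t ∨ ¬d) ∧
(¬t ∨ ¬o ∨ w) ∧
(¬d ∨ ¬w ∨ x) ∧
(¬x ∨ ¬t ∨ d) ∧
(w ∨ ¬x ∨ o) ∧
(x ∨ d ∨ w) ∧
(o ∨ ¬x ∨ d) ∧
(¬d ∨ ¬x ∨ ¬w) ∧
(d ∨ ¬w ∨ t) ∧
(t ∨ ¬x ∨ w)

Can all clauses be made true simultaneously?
Yes

Yes, the formula is satisfiable.

One satisfying assignment is: x=False, w=True, t=True, d=False, o=False

Verification: With this assignment, all 30 clauses evaluate to true.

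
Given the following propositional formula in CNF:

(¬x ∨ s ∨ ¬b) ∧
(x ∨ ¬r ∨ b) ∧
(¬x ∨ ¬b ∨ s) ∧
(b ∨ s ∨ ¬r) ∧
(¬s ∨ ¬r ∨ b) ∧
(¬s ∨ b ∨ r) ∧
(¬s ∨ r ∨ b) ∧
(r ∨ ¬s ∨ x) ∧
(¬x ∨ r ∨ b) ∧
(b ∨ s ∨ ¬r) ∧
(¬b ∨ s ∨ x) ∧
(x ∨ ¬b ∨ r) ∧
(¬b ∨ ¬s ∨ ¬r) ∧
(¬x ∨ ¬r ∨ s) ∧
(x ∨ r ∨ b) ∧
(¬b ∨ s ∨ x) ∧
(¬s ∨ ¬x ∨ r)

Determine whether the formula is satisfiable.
No

No, the formula is not satisfiable.

No assignment of truth values to the variables can make all 17 clauses true simultaneously.

The formula is UNSAT (unsatisfiable).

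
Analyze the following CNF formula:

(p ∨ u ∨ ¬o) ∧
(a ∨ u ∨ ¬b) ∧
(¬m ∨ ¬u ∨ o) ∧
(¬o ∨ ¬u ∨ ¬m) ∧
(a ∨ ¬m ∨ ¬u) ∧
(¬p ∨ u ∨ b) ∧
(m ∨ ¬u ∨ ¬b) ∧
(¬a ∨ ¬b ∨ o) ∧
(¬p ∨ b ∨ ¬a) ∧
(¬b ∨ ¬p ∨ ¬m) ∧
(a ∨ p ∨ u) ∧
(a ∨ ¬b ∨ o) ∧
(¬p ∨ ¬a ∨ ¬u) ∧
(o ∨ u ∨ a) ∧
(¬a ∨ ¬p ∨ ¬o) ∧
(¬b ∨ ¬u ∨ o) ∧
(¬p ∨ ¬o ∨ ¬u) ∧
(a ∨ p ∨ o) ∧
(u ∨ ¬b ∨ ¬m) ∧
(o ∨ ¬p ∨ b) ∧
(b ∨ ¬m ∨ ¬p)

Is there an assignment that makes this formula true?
Yes

Yes, the formula is satisfiable.

One satisfying assignment is: p=False, o=True, b=False, u=True, m=False, a=False

Verification: With this assignment, all 21 clauses evaluate to true.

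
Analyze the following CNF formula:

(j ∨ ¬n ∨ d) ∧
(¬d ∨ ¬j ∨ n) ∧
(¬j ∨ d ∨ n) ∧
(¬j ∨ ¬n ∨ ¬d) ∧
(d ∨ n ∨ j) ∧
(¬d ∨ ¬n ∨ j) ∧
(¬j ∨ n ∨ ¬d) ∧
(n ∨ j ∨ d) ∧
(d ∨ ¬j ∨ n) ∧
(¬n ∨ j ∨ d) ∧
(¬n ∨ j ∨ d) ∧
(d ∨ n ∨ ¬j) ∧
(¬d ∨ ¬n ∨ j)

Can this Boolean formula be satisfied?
Yes

Yes, the formula is satisfiable.

One satisfying assignment is: j=False, n=False, d=True

Verification: With this assignment, all 13 clauses evaluate to true.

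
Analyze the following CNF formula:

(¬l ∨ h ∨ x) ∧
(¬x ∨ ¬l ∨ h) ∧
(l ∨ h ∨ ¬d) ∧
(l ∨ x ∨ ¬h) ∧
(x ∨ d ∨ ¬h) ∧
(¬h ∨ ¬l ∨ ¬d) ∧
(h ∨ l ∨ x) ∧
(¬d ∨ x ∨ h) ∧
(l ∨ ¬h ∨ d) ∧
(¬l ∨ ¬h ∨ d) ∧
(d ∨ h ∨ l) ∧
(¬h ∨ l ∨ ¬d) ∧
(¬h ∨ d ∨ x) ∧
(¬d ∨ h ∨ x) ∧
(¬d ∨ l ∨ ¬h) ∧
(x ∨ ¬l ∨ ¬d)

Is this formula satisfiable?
No

No, the formula is not satisfiable.

No assignment of truth values to the variables can make all 16 clauses true simultaneously.

The formula is UNSAT (unsatisfiable).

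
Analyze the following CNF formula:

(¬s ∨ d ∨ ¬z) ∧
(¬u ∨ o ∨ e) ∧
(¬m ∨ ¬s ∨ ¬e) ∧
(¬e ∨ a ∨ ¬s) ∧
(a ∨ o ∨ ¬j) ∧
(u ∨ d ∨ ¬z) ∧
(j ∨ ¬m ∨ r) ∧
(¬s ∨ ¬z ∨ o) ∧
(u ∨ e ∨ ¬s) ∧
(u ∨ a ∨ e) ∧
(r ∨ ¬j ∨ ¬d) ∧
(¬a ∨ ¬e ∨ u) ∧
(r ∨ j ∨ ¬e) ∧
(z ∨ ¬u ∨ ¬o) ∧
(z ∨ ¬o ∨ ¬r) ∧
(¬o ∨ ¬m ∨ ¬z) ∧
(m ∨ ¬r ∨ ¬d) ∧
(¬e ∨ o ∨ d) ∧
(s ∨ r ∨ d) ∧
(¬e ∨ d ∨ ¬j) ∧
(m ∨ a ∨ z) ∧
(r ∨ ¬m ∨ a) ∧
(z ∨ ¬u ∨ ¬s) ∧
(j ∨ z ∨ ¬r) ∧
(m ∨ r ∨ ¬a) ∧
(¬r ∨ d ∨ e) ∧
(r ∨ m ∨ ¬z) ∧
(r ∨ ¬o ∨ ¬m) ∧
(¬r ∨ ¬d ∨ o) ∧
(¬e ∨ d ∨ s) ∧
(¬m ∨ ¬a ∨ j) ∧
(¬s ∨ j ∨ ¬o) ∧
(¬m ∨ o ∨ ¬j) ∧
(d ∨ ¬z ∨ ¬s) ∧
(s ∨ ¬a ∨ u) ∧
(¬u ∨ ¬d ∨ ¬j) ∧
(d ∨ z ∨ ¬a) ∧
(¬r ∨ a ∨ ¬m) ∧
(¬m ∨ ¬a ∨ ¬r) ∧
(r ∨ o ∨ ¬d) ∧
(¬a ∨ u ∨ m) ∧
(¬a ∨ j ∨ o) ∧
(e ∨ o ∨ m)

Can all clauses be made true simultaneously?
No

No, the formula is not satisfiable.

No assignment of truth values to the variables can make all 43 clauses true simultaneously.

The formula is UNSAT (unsatisfiable).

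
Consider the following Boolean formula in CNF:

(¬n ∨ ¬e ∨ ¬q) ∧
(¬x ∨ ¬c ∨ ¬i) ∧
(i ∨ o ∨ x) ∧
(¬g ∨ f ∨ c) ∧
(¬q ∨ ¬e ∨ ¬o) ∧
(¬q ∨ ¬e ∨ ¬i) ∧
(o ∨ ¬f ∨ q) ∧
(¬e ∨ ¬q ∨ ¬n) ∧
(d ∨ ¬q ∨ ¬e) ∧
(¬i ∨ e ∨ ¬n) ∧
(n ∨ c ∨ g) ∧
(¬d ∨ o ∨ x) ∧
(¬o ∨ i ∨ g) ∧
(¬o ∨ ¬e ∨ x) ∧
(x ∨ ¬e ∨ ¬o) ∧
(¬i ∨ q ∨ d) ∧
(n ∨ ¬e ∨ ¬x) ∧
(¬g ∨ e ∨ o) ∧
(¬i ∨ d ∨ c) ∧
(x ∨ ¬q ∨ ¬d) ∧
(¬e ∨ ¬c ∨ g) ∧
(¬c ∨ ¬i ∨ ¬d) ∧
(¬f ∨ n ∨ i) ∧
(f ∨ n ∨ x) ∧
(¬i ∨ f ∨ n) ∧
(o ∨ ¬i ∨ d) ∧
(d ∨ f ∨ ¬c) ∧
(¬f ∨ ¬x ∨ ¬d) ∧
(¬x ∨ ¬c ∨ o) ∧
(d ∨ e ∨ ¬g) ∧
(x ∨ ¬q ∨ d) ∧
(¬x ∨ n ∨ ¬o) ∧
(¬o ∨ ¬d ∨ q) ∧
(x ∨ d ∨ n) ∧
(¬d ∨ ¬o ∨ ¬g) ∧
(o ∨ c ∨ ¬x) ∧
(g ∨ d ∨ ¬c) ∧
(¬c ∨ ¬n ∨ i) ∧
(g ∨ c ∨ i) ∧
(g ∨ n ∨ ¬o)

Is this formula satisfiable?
Yes

Yes, the formula is satisfiable.

One satisfying assignment is: x=True, f=True, d=False, g=True, q=False, i=False, n=True, e=True, o=True, c=False

Verification: With this assignment, all 40 clauses evaluate to true.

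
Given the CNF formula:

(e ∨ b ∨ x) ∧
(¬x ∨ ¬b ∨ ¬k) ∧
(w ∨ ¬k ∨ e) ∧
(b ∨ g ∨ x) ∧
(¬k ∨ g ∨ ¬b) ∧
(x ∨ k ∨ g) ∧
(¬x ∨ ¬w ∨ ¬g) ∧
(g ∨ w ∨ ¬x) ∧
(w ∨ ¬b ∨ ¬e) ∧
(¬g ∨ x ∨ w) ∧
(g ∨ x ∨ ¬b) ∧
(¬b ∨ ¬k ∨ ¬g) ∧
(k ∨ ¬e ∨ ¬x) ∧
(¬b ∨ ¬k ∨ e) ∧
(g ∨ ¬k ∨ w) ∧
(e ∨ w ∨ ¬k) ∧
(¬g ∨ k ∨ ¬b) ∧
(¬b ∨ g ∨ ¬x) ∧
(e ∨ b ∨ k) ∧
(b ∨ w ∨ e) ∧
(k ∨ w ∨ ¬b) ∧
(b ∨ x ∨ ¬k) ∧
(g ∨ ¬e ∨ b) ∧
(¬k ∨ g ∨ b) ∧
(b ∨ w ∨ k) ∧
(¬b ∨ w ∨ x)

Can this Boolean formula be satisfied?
Yes

Yes, the formula is satisfiable.

One satisfying assignment is: k=True, x=True, g=True, b=False, e=True, w=False

Verification: With this assignment, all 26 clauses evaluate to true.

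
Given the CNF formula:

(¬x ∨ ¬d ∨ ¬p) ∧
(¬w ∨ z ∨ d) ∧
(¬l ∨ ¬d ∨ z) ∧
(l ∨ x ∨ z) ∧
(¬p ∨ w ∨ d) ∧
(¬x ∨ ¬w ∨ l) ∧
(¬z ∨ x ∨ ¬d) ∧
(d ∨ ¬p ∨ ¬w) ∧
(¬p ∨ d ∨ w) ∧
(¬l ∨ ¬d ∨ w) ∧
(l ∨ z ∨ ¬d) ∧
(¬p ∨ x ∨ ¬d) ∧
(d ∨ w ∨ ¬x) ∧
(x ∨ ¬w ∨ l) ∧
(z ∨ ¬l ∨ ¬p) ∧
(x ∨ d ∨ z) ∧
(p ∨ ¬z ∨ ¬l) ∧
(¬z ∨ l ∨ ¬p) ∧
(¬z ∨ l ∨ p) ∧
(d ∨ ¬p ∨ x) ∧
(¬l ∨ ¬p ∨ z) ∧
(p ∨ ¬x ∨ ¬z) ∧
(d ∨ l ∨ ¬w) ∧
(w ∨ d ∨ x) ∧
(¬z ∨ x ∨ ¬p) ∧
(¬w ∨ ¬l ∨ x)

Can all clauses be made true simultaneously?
No

No, the formula is not satisfiable.

No assignment of truth values to the variables can make all 26 clauses true simultaneously.

The formula is UNSAT (unsatisfiable).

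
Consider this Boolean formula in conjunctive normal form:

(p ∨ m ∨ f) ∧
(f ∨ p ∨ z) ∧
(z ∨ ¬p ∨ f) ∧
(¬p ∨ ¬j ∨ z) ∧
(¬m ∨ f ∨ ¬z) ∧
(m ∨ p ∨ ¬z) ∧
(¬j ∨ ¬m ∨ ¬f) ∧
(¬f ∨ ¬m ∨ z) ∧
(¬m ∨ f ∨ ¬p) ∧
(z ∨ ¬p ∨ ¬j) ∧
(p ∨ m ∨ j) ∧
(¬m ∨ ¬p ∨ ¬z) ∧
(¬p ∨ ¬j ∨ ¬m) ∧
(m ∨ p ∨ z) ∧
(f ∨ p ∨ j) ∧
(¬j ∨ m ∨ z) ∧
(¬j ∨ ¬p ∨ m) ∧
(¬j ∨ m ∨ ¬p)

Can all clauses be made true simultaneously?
Yes

Yes, the formula is satisfiable.

One satisfying assignment is: j=False, p=False, m=True, f=True, z=True

Verification: With this assignment, all 18 clauses evaluate to true.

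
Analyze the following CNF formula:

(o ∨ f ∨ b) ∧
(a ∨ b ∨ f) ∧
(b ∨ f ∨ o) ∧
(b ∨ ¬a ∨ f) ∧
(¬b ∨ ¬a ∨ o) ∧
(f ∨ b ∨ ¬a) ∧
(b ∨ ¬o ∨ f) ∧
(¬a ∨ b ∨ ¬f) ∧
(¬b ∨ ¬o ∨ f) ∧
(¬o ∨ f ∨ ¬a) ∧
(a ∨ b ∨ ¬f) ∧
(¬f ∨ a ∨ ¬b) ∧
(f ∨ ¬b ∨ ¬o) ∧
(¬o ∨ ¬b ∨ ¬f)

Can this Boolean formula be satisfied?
Yes

Yes, the formula is satisfiable.

One satisfying assignment is: o=False, f=False, a=False, b=True

Verification: With this assignment, all 14 clauses evaluate to true.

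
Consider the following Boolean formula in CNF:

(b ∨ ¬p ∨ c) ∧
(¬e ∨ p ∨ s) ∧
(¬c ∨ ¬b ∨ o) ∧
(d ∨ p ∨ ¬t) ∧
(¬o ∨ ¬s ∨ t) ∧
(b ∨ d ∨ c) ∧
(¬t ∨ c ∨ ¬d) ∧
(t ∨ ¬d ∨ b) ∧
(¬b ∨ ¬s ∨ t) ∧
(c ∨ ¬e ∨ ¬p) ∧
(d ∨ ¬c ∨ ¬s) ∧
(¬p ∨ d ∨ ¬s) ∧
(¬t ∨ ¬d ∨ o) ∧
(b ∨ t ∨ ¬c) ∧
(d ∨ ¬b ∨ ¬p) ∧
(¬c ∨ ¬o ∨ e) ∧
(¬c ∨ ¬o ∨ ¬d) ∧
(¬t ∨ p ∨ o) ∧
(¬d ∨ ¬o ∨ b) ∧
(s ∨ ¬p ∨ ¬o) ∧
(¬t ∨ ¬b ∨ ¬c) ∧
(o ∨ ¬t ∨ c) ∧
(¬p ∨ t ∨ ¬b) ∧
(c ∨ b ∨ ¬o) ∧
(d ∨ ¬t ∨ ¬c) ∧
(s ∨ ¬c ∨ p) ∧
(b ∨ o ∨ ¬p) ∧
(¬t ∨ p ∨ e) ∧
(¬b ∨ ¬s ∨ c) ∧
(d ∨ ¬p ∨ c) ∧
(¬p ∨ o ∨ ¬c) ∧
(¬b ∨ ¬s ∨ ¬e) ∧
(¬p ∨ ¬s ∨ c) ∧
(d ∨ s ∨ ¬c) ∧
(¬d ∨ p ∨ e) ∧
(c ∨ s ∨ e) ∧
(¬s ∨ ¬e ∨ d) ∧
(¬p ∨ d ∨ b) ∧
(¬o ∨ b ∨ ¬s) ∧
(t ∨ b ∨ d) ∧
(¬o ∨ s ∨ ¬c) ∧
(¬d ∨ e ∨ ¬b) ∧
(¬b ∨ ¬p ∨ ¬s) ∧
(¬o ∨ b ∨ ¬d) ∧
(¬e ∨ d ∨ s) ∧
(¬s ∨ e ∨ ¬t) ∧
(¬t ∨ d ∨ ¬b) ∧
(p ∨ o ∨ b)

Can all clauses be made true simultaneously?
No

No, the formula is not satisfiable.

No assignment of truth values to the variables can make all 48 clauses true simultaneously.

The formula is UNSAT (unsatisfiable).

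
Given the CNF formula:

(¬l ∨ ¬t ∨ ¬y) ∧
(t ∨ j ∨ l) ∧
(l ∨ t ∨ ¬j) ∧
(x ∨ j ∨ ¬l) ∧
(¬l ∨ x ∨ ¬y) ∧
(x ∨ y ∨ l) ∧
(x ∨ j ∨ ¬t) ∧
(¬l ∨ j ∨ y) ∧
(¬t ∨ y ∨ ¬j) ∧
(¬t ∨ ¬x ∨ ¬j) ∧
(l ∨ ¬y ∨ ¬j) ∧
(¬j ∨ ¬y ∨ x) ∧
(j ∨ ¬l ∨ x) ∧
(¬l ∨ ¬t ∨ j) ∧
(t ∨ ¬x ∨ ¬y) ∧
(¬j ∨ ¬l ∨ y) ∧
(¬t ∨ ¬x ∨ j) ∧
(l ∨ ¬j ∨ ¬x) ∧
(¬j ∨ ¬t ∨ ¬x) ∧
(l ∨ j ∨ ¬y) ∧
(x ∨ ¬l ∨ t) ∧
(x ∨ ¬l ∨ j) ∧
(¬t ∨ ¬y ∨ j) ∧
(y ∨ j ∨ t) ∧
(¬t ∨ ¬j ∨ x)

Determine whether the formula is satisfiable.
No

No, the formula is not satisfiable.

No assignment of truth values to the variables can make all 25 clauses true simultaneously.

The formula is UNSAT (unsatisfiable).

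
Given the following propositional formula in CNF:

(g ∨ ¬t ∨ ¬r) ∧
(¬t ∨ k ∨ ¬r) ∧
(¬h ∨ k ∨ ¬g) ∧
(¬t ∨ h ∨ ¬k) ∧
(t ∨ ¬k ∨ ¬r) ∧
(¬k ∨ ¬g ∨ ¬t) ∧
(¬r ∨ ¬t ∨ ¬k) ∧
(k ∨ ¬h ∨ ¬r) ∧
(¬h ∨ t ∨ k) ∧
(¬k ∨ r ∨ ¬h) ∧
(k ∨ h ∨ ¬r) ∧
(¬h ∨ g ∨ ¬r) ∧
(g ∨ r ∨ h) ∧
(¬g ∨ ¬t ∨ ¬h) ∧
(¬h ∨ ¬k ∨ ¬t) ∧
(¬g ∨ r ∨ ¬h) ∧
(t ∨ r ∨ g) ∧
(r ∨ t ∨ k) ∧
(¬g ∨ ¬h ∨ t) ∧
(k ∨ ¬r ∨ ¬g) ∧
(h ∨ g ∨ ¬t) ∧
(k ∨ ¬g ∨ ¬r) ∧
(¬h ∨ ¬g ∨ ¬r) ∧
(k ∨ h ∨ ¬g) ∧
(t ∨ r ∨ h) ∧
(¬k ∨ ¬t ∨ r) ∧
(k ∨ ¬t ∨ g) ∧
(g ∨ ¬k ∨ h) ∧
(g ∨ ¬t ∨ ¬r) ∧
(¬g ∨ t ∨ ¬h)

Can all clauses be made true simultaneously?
No

No, the formula is not satisfiable.

No assignment of truth values to the variables can make all 30 clauses true simultaneously.

The formula is UNSAT (unsatisfiable).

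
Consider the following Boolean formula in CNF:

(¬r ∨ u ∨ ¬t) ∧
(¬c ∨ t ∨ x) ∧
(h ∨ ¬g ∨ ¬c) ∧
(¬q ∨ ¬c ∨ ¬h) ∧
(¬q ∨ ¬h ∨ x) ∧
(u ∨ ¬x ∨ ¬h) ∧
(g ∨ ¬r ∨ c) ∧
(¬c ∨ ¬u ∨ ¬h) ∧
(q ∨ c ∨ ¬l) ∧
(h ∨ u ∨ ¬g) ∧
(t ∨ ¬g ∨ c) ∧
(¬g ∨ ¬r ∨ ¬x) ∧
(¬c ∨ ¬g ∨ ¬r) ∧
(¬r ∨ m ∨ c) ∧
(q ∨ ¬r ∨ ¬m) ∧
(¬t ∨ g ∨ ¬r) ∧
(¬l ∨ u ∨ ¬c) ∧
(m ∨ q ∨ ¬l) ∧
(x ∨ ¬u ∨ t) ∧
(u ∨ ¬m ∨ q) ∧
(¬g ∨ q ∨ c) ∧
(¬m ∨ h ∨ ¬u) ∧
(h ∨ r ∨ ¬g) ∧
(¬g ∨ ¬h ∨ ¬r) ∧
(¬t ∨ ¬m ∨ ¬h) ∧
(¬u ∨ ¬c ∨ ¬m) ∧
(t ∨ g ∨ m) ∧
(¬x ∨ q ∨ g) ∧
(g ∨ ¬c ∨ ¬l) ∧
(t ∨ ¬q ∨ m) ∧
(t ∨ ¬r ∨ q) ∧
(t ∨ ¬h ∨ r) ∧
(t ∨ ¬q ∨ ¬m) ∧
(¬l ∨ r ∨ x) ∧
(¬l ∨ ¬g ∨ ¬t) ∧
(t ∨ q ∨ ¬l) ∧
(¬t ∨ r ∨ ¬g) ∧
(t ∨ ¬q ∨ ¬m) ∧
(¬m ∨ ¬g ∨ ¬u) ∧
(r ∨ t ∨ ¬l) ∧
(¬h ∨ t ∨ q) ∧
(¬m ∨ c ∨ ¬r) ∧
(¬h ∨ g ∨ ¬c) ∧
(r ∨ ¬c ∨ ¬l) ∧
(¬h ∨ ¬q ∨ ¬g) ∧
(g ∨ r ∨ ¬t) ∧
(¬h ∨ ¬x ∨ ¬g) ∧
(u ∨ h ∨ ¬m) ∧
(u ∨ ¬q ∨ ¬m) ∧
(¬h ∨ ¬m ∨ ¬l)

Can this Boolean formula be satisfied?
No

No, the formula is not satisfiable.

No assignment of truth values to the variables can make all 50 clauses true simultaneously.

The formula is UNSAT (unsatisfiable).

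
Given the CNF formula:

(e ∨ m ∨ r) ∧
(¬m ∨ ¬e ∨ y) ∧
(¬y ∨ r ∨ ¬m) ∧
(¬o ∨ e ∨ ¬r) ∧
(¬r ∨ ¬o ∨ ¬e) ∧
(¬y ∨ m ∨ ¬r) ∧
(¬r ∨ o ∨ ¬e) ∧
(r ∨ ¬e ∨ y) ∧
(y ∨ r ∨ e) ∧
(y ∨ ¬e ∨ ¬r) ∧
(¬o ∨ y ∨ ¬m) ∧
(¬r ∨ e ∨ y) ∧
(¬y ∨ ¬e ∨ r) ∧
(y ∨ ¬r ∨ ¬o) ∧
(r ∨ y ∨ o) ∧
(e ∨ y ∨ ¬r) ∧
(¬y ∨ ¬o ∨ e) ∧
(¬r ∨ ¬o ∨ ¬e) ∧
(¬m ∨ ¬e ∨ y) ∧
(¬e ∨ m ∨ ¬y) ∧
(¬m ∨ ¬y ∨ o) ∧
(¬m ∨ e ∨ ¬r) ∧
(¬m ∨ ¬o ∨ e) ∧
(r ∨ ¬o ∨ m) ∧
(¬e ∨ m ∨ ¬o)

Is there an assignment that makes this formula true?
No

No, the formula is not satisfiable.

No assignment of truth values to the variables can make all 25 clauses true simultaneously.

The formula is UNSAT (unsatisfiable).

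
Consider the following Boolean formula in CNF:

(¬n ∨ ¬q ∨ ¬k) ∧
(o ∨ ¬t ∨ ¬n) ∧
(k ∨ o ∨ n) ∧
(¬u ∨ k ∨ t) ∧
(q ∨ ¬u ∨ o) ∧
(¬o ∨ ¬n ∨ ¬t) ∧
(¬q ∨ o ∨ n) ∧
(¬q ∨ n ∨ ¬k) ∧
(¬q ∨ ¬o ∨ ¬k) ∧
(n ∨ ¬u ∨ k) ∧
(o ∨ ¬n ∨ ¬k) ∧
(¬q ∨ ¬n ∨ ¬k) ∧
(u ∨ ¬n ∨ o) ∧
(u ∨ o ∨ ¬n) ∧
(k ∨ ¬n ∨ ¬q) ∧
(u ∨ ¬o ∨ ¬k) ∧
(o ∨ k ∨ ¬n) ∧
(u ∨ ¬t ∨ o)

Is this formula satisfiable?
Yes

Yes, the formula is satisfiable.

One satisfying assignment is: t=False, o=False, k=True, n=False, u=False, q=False

Verification: With this assignment, all 18 clauses evaluate to true.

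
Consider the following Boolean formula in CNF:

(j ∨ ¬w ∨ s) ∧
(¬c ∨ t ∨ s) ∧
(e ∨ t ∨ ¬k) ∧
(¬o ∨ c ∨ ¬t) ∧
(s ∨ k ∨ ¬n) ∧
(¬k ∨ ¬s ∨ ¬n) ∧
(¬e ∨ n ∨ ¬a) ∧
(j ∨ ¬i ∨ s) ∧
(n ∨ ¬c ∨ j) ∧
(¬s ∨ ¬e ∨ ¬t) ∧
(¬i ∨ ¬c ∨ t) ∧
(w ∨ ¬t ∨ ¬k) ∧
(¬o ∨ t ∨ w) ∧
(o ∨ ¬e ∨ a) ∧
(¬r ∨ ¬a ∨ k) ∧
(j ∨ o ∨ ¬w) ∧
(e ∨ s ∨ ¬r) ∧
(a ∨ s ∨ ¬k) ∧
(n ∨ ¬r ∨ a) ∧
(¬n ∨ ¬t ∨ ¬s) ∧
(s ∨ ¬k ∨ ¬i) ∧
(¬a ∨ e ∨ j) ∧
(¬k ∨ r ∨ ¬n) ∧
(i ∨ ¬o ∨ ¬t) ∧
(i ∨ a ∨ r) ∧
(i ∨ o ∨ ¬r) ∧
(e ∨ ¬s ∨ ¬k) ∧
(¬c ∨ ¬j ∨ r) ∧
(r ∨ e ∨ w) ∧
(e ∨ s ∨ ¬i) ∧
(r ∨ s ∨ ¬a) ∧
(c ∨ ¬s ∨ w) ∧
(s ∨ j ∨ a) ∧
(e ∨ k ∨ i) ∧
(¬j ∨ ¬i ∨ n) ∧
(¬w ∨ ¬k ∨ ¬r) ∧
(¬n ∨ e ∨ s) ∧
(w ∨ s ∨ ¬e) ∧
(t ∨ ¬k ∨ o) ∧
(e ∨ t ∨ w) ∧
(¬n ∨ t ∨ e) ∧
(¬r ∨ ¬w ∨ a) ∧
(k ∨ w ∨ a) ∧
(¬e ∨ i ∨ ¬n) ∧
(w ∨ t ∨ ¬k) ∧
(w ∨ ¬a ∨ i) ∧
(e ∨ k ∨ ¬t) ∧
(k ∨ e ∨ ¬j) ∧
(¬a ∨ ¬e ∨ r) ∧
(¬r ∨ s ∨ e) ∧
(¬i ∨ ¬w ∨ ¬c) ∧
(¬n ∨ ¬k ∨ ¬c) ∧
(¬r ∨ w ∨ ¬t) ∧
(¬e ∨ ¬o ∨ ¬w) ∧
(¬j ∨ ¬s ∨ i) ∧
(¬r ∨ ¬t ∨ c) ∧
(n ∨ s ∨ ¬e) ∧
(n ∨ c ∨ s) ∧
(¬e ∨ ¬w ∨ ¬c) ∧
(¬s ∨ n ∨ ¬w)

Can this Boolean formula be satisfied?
No

No, the formula is not satisfiable.

No assignment of truth values to the variables can make all 60 clauses true simultaneously.

The formula is UNSAT (unsatisfiable).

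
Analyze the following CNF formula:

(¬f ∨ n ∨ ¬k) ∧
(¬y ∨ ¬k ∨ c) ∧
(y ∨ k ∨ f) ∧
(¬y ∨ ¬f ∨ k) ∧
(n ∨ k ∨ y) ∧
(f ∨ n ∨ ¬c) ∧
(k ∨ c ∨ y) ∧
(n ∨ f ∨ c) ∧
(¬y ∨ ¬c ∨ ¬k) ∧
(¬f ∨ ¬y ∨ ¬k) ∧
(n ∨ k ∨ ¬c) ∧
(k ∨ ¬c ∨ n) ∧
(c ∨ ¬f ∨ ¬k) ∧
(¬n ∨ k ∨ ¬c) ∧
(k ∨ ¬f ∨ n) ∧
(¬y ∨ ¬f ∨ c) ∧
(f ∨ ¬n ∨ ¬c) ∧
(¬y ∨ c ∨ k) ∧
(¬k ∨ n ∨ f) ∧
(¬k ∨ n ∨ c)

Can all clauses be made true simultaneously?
Yes

Yes, the formula is satisfiable.

One satisfying assignment is: f=False, n=True, c=False, k=True, y=False

Verification: With this assignment, all 20 clauses evaluate to true.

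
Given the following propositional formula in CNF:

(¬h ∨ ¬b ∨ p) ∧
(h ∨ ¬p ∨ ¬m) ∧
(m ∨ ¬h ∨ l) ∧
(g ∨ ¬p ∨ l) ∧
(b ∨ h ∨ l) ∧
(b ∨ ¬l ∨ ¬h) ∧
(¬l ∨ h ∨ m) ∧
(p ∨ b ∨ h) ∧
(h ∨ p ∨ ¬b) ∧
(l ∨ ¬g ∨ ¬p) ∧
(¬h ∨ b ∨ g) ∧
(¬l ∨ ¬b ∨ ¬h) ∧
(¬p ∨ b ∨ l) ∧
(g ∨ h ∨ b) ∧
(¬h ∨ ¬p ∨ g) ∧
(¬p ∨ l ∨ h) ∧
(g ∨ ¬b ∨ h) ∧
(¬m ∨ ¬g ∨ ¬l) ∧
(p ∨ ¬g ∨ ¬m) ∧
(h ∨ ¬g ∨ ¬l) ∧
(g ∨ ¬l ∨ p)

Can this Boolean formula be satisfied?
No

No, the formula is not satisfiable.

No assignment of truth values to the variables can make all 21 clauses true simultaneously.

The formula is UNSAT (unsatisfiable).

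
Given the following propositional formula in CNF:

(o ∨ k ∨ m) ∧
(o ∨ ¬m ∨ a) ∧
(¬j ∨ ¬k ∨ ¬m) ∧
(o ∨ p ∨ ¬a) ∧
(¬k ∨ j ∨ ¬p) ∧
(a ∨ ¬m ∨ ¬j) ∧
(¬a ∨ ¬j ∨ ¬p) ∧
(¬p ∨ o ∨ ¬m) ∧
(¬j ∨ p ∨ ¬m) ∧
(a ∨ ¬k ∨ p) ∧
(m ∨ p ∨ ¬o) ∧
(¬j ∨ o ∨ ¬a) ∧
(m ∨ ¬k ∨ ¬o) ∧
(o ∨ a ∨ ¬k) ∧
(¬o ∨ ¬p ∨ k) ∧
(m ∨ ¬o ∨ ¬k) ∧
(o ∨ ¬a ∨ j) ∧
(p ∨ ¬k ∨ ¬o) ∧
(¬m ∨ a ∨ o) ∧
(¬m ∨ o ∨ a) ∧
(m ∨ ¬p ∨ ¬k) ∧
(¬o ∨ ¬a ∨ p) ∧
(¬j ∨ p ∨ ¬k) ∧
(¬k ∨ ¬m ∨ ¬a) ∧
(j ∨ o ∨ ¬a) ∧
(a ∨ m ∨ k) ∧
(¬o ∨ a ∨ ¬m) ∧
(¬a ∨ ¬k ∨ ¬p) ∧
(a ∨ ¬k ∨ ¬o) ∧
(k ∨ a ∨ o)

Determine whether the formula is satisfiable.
No

No, the formula is not satisfiable.

No assignment of truth values to the variables can make all 30 clauses true simultaneously.

The formula is UNSAT (unsatisfiable).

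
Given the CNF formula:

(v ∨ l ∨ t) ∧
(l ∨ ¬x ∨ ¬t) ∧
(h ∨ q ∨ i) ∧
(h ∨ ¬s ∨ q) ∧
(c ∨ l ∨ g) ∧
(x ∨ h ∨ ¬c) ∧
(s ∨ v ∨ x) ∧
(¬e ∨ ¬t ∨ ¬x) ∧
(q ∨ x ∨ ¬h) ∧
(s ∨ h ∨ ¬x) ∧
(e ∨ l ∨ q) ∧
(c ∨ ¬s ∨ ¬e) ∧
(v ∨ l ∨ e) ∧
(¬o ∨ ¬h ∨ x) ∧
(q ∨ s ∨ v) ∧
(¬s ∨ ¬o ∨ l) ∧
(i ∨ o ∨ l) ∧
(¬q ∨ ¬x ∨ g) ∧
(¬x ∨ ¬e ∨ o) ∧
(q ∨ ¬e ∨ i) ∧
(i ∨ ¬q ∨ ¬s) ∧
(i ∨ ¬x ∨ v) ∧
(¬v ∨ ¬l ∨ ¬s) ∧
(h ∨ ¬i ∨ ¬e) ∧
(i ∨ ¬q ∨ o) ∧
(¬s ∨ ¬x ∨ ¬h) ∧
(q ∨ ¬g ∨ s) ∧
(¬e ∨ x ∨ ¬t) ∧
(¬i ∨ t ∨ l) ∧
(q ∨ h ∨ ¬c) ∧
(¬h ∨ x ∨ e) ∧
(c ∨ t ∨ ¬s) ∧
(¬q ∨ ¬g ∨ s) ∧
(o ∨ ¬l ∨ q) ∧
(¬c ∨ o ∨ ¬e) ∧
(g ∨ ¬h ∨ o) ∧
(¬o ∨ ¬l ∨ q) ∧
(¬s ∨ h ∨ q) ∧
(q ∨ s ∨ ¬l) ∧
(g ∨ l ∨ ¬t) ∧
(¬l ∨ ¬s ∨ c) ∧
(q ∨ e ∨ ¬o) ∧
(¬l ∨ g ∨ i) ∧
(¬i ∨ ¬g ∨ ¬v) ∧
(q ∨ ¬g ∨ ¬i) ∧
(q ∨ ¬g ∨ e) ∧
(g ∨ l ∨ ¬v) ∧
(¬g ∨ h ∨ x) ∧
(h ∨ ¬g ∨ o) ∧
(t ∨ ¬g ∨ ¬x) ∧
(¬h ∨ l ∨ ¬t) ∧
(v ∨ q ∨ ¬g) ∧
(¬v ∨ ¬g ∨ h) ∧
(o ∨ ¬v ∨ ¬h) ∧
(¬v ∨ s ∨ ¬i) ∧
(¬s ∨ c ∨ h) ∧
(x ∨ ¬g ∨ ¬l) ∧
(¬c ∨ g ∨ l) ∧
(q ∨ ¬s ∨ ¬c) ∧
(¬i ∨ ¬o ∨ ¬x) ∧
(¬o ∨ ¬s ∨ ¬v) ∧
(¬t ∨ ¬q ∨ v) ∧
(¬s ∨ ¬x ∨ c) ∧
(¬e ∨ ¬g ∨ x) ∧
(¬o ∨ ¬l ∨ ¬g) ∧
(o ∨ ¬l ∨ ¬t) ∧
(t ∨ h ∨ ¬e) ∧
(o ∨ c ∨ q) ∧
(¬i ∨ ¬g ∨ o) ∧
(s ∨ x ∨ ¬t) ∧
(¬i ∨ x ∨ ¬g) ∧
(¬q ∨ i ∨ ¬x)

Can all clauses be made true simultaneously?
No

No, the formula is not satisfiable.

No assignment of truth values to the variables can make all 72 clauses true simultaneously.

The formula is UNSAT (unsatisfiable).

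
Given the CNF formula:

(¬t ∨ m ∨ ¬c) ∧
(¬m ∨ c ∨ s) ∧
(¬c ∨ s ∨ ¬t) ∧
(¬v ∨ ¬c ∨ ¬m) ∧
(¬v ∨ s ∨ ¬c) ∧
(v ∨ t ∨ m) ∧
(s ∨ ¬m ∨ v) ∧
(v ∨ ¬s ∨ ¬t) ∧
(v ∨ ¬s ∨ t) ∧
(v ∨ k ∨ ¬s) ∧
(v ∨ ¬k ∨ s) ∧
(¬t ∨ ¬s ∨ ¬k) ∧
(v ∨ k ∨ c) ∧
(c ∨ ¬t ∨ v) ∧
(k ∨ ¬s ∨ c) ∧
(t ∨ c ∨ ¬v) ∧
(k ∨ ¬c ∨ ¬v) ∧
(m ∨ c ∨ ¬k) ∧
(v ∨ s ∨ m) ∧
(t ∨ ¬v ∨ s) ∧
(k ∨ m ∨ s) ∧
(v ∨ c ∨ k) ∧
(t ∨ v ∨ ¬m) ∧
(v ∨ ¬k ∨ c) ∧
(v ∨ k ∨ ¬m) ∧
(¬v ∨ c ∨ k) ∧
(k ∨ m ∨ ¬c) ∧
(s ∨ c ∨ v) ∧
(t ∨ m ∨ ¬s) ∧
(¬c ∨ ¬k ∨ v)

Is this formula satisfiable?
No

No, the formula is not satisfiable.

No assignment of truth values to the variables can make all 30 clauses true simultaneously.

The formula is UNSAT (unsatisfiable).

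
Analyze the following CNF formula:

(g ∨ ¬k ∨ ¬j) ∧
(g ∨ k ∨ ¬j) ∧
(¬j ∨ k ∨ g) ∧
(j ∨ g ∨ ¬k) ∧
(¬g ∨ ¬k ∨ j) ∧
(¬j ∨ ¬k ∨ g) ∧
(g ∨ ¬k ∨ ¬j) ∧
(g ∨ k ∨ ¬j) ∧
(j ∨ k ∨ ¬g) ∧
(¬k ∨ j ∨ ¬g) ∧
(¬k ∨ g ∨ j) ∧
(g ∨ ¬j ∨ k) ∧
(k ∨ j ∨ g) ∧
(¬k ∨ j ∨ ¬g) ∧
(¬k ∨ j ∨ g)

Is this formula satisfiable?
Yes

Yes, the formula is satisfiable.

One satisfying assignment is: j=True, k=False, g=True

Verification: With this assignment, all 15 clauses evaluate to true.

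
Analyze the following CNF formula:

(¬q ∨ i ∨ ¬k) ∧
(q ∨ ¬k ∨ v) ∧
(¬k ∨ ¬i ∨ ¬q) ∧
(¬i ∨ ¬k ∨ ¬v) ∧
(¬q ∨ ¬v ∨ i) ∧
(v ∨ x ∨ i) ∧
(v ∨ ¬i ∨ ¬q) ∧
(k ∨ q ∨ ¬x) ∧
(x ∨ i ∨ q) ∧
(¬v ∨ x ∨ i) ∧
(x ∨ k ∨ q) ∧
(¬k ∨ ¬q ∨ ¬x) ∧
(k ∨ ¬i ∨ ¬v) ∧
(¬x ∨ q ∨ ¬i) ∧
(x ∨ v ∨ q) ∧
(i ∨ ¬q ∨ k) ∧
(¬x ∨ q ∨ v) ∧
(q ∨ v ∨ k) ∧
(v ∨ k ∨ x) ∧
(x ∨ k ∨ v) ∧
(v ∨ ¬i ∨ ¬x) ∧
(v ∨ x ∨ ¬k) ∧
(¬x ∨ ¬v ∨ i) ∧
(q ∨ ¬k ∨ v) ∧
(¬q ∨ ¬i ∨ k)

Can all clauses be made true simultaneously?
No

No, the formula is not satisfiable.

No assignment of truth values to the variables can make all 25 clauses true simultaneously.

The formula is UNSAT (unsatisfiable).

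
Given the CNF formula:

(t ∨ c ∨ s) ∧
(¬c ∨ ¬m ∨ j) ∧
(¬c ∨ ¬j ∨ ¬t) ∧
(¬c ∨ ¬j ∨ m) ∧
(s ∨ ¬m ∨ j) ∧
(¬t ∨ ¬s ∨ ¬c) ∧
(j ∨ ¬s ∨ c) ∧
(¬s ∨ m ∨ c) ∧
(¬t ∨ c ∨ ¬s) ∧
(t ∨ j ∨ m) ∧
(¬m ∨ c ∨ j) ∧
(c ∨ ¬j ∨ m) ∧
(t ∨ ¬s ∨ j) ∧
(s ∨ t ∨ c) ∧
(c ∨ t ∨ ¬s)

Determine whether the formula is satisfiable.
Yes

Yes, the formula is satisfiable.

One satisfying assignment is: m=True, t=False, j=True, s=True, c=True

Verification: With this assignment, all 15 clauses evaluate to true.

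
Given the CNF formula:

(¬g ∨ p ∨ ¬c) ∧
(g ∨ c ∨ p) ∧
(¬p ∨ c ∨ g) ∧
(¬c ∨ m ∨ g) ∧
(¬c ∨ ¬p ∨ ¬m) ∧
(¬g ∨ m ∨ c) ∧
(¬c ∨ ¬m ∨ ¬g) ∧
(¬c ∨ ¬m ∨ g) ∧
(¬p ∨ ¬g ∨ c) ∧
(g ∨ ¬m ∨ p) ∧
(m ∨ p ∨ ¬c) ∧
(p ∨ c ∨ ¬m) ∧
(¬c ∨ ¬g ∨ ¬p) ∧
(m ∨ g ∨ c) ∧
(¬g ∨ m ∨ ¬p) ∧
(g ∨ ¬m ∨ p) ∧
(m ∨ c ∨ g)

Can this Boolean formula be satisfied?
No

No, the formula is not satisfiable.

No assignment of truth values to the variables can make all 17 clauses true simultaneously.

The formula is UNSAT (unsatisfiable).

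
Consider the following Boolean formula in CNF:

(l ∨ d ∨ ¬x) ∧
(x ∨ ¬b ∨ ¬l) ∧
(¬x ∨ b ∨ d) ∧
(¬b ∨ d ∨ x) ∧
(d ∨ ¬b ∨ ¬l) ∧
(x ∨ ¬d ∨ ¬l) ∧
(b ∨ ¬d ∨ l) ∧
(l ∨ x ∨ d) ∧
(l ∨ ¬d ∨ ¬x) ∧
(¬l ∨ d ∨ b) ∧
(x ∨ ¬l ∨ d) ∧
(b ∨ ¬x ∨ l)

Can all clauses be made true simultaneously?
Yes

Yes, the formula is satisfiable.

One satisfying assignment is: x=True, b=False, d=True, l=True

Verification: With this assignment, all 12 clauses evaluate to true.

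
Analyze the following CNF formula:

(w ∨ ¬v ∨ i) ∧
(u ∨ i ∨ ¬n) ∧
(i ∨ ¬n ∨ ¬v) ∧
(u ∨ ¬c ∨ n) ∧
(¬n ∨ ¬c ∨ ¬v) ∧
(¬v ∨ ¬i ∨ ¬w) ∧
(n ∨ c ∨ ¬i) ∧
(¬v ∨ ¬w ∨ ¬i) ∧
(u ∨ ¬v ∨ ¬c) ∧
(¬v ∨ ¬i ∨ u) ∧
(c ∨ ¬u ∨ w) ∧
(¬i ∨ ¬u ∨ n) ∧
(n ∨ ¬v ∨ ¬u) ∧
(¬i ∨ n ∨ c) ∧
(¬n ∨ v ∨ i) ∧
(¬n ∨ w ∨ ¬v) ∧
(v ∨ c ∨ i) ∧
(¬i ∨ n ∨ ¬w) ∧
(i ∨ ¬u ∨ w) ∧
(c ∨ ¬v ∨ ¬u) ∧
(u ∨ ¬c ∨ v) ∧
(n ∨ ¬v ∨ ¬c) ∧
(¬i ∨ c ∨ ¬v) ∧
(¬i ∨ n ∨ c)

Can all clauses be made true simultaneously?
Yes

Yes, the formula is satisfiable.

One satisfying assignment is: w=True, v=True, u=False, i=False, n=False, c=False

Verification: With this assignment, all 24 clauses evaluate to true.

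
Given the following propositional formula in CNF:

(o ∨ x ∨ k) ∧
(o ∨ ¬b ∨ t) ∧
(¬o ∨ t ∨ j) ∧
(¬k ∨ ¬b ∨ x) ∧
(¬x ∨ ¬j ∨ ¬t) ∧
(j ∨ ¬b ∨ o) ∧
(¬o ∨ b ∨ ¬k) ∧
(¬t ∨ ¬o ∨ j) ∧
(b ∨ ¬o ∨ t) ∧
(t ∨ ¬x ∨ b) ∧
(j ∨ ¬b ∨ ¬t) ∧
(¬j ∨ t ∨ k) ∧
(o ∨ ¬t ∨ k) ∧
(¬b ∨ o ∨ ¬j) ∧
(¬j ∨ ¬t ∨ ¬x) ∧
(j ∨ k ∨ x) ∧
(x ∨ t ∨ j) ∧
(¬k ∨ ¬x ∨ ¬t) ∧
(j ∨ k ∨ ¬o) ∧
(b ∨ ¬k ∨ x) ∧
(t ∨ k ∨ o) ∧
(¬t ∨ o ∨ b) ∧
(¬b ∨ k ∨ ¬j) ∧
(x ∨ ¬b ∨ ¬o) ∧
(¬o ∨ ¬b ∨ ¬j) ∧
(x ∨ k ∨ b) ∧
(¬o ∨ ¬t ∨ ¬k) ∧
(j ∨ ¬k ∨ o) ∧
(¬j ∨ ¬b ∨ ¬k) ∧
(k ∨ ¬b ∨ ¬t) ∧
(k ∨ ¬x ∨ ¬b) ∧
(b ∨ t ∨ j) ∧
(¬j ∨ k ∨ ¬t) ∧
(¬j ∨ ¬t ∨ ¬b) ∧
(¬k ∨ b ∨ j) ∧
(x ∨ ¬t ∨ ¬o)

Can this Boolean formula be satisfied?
No

No, the formula is not satisfiable.

No assignment of truth values to the variables can make all 36 clauses true simultaneously.

The formula is UNSAT (unsatisfiable).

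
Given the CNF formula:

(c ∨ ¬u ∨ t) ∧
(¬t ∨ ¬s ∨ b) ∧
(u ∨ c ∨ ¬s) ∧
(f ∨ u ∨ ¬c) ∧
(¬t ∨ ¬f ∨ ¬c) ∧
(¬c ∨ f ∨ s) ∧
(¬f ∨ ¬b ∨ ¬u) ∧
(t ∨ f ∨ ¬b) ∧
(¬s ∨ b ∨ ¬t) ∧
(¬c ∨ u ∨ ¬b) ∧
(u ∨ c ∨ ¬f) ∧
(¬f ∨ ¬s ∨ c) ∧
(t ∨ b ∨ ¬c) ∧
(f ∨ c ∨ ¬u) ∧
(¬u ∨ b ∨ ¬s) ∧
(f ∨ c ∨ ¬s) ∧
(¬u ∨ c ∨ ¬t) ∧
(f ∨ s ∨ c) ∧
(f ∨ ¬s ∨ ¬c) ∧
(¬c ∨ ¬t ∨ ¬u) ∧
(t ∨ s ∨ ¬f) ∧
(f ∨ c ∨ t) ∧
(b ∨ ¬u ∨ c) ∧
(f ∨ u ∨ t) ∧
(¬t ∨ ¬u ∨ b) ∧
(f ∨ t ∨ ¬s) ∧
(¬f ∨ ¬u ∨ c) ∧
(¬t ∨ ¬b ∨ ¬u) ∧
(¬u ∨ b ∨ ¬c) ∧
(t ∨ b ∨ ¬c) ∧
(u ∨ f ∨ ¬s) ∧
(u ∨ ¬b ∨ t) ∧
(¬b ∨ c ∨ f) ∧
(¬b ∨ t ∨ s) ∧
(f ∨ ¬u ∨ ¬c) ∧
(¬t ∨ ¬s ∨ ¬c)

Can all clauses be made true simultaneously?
No

No, the formula is not satisfiable.

No assignment of truth values to the variables can make all 36 clauses true simultaneously.

The formula is UNSAT (unsatisfiable).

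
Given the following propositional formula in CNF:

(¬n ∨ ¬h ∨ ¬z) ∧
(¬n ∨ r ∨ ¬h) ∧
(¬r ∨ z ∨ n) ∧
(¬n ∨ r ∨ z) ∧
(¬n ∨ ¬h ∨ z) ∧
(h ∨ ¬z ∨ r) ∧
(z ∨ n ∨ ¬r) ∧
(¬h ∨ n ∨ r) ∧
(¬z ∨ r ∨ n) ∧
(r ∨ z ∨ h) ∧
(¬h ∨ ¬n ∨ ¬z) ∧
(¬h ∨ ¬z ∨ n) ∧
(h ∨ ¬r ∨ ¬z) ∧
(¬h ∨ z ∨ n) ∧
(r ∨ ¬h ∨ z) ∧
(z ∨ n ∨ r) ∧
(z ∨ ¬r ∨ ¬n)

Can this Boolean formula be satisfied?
No

No, the formula is not satisfiable.

No assignment of truth values to the variables can make all 17 clauses true simultaneously.

The formula is UNSAT (unsatisfiable).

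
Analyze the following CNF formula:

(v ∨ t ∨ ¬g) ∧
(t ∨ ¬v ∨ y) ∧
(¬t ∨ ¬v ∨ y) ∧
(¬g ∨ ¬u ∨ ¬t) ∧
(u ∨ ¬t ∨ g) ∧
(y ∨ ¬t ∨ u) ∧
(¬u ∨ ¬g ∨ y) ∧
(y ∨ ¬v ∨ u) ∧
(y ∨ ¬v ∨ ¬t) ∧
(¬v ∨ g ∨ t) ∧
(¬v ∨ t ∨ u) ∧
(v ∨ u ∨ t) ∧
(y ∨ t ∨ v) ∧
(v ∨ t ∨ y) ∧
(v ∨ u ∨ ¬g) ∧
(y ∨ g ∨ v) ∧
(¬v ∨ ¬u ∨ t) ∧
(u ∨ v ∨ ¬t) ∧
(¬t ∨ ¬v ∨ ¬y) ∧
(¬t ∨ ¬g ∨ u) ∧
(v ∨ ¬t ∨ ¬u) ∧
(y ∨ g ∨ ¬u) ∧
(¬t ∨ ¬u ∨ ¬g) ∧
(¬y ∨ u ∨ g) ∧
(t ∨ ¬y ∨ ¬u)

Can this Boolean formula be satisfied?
No

No, the formula is not satisfiable.

No assignment of truth values to the variables can make all 25 clauses true simultaneously.

The formula is UNSAT (unsatisfiable).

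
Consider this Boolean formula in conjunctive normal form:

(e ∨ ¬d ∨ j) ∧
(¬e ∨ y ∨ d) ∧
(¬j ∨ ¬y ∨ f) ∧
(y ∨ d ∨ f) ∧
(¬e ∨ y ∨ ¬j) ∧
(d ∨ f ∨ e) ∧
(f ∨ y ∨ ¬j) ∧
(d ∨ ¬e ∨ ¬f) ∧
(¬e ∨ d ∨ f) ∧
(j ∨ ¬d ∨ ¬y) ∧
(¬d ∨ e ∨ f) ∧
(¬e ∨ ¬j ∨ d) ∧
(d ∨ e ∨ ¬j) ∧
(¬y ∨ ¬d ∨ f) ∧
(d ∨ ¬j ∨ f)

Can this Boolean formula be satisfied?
Yes

Yes, the formula is satisfiable.

One satisfying assignment is: f=False, j=False, e=True, d=True, y=False

Verification: With this assignment, all 15 clauses evaluate to true.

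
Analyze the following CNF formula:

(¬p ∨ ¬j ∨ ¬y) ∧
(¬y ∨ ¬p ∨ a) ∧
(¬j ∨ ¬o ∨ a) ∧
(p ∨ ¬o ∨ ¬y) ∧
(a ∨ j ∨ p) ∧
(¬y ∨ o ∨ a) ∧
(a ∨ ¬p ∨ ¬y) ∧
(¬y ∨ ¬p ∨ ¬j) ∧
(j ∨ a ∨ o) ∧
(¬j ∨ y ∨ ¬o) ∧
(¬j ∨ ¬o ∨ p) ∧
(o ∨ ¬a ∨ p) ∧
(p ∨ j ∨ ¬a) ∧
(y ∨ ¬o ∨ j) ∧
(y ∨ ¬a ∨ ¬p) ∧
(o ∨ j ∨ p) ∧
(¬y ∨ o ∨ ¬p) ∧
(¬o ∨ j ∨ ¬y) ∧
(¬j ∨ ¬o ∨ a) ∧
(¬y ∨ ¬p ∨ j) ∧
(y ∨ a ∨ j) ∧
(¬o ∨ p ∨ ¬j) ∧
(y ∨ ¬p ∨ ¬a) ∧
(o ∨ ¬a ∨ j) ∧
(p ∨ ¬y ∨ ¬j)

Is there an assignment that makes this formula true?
Yes

Yes, the formula is satisfiable.

One satisfying assignment is: p=False, y=False, a=False, o=False, j=True

Verification: With this assignment, all 25 clauses evaluate to true.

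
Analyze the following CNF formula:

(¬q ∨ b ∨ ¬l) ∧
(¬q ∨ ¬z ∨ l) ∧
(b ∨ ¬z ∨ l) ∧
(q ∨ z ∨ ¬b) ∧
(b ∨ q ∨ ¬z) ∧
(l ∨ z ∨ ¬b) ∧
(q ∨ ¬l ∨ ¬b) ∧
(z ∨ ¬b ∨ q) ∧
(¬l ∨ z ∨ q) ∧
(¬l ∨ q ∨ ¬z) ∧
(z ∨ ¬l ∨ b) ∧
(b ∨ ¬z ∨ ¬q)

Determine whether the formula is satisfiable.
Yes

Yes, the formula is satisfiable.

One satisfying assignment is: q=False, z=False, b=False, l=False

Verification: With this assignment, all 12 clauses evaluate to true.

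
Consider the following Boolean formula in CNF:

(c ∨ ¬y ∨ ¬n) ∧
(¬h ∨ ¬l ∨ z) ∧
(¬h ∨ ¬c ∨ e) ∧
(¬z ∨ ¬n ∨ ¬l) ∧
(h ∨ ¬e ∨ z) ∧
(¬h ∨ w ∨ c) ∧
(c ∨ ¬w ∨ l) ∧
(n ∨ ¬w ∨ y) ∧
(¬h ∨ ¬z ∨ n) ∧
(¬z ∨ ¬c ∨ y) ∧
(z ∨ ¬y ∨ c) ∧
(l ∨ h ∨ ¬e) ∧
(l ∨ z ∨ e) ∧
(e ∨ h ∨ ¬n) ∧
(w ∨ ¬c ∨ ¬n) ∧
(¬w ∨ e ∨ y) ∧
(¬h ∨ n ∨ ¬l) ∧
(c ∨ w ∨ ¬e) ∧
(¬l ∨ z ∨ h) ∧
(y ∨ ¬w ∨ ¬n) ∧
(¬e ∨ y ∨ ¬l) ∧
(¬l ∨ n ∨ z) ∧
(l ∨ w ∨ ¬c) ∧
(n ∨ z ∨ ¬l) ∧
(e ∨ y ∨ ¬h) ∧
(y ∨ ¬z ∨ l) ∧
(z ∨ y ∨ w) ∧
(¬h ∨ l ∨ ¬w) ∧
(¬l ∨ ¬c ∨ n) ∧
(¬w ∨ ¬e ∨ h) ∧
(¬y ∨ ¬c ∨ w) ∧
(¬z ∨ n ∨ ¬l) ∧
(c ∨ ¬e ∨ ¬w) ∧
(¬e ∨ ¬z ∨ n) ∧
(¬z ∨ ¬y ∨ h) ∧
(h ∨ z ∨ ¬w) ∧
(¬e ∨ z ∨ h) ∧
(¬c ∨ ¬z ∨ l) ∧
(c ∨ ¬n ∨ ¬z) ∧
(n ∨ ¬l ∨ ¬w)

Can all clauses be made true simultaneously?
No

No, the formula is not satisfiable.

No assignment of truth values to the variables can make all 40 clauses true simultaneously.

The formula is UNSAT (unsatisfiable).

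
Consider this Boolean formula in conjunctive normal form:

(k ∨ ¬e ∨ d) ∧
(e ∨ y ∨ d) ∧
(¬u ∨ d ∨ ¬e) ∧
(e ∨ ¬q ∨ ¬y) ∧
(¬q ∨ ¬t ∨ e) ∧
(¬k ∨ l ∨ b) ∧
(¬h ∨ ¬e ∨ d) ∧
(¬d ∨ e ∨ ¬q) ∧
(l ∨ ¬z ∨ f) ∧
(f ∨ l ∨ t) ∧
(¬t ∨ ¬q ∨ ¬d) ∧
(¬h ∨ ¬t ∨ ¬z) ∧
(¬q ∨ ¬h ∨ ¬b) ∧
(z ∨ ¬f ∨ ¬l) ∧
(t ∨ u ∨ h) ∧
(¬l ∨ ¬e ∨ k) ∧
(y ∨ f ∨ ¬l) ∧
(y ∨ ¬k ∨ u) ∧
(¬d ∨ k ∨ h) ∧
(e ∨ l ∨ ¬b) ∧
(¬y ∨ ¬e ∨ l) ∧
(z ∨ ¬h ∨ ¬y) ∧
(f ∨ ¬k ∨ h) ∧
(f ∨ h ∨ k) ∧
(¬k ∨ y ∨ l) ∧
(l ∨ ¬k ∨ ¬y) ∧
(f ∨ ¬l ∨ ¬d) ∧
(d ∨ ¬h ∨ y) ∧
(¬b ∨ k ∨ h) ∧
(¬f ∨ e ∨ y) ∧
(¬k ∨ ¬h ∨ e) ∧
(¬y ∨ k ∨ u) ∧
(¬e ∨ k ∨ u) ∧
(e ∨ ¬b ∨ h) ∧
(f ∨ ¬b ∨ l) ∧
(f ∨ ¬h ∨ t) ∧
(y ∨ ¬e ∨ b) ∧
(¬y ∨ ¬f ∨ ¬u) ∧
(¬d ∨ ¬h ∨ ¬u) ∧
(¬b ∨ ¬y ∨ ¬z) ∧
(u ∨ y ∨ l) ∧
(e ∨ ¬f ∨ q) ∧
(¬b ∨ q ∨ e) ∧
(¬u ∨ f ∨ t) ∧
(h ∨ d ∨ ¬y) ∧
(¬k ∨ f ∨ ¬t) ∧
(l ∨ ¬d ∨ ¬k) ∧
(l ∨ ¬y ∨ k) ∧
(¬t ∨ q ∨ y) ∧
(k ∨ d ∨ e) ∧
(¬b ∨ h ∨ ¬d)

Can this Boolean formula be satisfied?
Yes

Yes, the formula is satisfiable.

One satisfying assignment is: e=True, d=True, f=True, t=True, q=False, l=True, h=False, y=True, b=False, k=True, z=True, u=False

Verification: With this assignment, all 51 clauses evaluate to true.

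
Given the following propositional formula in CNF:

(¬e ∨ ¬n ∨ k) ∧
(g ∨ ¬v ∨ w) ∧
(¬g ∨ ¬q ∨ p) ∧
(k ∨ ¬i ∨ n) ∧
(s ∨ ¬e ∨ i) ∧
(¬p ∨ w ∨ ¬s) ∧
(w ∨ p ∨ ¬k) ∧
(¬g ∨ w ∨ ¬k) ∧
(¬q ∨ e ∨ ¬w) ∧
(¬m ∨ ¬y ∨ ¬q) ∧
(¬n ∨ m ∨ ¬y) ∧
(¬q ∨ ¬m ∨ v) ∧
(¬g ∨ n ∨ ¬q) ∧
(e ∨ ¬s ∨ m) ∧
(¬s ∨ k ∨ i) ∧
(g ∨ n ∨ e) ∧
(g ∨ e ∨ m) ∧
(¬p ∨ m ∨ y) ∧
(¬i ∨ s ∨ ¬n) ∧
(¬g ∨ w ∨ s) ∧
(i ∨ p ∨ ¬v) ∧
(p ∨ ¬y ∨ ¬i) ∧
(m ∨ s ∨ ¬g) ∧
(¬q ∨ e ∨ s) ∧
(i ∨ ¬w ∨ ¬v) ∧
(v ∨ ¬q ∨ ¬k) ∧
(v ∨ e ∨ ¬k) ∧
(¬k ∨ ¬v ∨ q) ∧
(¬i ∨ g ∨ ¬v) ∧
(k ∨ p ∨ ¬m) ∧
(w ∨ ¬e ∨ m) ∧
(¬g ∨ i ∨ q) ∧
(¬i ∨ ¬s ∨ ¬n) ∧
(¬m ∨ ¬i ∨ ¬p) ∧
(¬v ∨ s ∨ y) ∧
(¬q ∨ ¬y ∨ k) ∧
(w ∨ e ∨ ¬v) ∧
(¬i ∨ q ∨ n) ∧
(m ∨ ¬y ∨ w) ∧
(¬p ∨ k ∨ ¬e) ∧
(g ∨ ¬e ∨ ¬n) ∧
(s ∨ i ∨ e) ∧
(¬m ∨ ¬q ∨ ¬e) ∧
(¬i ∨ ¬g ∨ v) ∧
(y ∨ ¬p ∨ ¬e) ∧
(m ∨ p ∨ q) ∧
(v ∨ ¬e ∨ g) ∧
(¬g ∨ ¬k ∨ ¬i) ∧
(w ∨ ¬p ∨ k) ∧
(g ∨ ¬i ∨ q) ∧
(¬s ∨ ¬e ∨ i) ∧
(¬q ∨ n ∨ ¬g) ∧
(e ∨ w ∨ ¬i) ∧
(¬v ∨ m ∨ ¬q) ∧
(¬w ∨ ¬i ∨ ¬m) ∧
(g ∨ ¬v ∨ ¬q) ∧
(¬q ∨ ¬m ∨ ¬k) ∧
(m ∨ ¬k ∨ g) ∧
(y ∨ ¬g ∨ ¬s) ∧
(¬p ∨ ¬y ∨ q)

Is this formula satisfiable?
No

No, the formula is not satisfiable.

No assignment of truth values to the variables can make all 60 clauses true simultaneously.

The formula is UNSAT (unsatisfiable).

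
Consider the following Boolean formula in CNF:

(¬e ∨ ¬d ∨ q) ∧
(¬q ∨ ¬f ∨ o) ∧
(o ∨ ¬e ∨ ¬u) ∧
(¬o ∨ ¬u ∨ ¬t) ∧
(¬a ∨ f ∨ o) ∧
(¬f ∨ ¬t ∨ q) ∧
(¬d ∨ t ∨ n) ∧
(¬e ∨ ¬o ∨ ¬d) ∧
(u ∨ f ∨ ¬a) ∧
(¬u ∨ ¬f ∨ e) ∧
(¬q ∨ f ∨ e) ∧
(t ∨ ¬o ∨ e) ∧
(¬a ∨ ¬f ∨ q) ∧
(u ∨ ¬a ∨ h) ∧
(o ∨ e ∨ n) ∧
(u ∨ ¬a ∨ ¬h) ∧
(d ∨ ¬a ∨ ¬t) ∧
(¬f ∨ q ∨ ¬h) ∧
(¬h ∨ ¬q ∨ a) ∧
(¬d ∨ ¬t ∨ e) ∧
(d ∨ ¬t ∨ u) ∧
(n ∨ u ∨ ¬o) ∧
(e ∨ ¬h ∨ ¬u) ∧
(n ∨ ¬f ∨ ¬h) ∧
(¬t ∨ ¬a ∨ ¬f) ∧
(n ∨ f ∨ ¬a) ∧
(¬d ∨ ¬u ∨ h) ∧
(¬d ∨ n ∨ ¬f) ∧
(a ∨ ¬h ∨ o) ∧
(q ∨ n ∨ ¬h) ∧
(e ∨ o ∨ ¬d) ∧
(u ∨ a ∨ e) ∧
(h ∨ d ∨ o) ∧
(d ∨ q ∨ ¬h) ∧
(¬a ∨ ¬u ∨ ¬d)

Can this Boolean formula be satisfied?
Yes

Yes, the formula is satisfiable.

One satisfying assignment is: e=True, d=False, h=False, q=False, t=False, u=True, n=False, o=True, a=False, f=False

Verification: With this assignment, all 35 clauses evaluate to true.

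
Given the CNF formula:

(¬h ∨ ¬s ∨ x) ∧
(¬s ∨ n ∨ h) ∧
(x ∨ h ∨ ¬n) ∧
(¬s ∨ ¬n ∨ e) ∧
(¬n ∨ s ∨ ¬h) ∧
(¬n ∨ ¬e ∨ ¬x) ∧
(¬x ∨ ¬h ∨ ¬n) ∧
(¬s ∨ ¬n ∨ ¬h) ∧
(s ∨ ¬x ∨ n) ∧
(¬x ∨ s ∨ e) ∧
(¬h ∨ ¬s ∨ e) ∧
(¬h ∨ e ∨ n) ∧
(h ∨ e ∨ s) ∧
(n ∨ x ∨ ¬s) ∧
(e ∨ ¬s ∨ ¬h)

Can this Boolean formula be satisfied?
Yes

Yes, the formula is satisfiable.

One satisfying assignment is: h=False, s=False, x=False, e=True, n=False

Verification: With this assignment, all 15 clauses evaluate to true.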